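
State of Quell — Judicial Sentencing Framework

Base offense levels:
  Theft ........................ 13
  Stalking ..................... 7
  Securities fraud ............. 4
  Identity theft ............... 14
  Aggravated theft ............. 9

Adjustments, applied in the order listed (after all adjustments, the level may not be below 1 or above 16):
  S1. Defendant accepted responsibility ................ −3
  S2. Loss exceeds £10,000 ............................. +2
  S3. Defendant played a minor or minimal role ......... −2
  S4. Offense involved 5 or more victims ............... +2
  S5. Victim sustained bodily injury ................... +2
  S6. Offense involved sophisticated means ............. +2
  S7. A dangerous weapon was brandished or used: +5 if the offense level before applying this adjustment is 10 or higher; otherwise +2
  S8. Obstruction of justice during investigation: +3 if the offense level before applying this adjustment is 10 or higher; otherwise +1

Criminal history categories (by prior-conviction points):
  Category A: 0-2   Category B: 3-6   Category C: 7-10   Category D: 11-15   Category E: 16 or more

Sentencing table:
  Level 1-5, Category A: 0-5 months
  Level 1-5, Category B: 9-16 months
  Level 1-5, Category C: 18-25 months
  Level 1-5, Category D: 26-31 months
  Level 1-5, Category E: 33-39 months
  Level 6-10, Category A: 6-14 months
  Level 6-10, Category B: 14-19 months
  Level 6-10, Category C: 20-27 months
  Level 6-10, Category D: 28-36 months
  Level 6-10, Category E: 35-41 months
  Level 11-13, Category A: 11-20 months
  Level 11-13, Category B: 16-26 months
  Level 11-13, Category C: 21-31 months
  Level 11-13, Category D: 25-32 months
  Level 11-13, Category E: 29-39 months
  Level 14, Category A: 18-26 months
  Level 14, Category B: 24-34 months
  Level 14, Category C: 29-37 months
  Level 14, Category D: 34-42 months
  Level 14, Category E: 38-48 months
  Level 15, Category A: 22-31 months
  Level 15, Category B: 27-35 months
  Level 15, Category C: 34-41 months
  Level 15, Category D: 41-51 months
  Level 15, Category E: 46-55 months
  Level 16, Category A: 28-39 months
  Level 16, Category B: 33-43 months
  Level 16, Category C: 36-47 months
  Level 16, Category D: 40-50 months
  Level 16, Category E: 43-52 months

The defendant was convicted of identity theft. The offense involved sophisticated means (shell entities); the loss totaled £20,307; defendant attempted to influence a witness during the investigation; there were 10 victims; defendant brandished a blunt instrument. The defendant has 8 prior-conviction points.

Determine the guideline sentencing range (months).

Base offense level for identity theft: 14.
S1 does not apply.
S2 applies: 14 + 2 = 16.
S4 applies: 16 + 2 = 18.
S5 does not apply.
S6 applies: 18 + 2 = 20.
S7 applies (level before this adjustment is 20 ≥ 10, so +5): 20 + 5 = 25.
S8 applies (level before this adjustment is 25 ≥ 10, so +3): 25 + 3 = 28.
Level 28 exceeds the maximum of 16; capped at 16.
Final offense level: 16.
Criminal history: 8 prior points → Category C (7-10).
Level 16 falls in the 16 band.
Grid: Level 16 × Category C = 36-47 months.

36-47 months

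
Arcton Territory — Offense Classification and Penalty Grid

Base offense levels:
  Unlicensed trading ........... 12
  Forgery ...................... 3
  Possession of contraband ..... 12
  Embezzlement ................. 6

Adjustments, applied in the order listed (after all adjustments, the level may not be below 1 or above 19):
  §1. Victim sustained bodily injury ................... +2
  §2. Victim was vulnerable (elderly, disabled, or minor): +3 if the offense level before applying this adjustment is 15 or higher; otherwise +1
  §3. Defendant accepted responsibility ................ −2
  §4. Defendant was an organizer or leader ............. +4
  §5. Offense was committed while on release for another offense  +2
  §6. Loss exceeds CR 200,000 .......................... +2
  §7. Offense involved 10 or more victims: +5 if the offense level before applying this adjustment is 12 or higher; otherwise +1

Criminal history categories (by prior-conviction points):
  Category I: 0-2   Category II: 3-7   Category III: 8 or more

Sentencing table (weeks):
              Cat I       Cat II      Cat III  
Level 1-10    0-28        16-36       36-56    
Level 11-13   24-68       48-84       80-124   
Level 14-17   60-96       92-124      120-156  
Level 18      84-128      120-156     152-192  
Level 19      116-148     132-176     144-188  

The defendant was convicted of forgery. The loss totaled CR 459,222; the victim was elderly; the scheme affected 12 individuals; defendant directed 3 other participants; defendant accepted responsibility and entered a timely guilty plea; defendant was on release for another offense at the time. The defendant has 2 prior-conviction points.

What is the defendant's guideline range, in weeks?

Base offense level for forgery: 3.
§2 applies (level before this adjustment is 3 < 15, so +1): 3 + 1 = 4.
§3 applies: 4 − 2 = 2.
§4 applies: 2 + 4 = 6.
§5 applies: 6 + 2 = 8.
§6 applies: 8 + 2 = 10.
§7 applies (level before this adjustment is 10 < 12, so +1): 10 + 1 = 11.
Final offense level: 11.
Criminal history: 2 prior points → Category I (0-2).
Level 11 falls in the 11-13 band.
Grid: Level 11-13 × Category I = 24-68 weeks.

24-68 weeks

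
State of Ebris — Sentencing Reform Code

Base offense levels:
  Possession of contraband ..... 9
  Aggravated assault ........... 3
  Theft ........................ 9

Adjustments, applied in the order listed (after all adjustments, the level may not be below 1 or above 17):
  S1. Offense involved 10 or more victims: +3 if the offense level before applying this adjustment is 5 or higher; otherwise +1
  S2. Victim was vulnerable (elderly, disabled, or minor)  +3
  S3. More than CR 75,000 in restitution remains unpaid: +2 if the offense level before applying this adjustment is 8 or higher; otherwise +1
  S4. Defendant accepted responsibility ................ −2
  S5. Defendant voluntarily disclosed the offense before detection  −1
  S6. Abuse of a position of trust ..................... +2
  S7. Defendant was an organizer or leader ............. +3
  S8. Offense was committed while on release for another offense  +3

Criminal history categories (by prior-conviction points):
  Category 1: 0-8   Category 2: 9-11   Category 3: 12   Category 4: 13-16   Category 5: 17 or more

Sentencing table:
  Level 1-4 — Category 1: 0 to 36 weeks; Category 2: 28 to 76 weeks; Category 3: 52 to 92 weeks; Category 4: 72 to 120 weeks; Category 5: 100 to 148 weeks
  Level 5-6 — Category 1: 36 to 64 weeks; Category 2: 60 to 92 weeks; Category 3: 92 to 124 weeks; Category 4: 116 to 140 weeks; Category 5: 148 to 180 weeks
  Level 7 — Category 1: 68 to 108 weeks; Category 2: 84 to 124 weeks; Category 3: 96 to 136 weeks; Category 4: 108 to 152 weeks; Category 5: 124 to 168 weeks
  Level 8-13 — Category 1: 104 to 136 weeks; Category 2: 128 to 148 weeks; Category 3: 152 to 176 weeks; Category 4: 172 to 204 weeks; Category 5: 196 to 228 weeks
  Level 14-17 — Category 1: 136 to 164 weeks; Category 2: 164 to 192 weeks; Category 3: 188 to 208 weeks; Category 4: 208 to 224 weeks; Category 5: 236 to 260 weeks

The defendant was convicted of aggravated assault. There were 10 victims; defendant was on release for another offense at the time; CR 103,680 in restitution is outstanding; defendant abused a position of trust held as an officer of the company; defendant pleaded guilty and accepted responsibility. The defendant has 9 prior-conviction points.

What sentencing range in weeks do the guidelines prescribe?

Base offense level for aggravated assault: 3.
S1 applies (level before this adjustment is 3 < 5, so +1): 3 + 1 = 4.
S2 does not apply.
S3 applies (level before this adjustment is 4 < 8, so +1): 4 + 1 = 5.
S4 applies: 5 − 2 = 3.
S5 does not apply.
S6 applies: 3 + 2 = 5.
S7 does not apply.
S8 applies: 5 + 3 = 8.
Final offense level: 8.
Criminal history: 9 prior points → Category 2 (9-11).
Level 8 falls in the 8-13 band.
Grid: Level 8-13 × Category 2 = 128-148 weeks.

128-148 weeks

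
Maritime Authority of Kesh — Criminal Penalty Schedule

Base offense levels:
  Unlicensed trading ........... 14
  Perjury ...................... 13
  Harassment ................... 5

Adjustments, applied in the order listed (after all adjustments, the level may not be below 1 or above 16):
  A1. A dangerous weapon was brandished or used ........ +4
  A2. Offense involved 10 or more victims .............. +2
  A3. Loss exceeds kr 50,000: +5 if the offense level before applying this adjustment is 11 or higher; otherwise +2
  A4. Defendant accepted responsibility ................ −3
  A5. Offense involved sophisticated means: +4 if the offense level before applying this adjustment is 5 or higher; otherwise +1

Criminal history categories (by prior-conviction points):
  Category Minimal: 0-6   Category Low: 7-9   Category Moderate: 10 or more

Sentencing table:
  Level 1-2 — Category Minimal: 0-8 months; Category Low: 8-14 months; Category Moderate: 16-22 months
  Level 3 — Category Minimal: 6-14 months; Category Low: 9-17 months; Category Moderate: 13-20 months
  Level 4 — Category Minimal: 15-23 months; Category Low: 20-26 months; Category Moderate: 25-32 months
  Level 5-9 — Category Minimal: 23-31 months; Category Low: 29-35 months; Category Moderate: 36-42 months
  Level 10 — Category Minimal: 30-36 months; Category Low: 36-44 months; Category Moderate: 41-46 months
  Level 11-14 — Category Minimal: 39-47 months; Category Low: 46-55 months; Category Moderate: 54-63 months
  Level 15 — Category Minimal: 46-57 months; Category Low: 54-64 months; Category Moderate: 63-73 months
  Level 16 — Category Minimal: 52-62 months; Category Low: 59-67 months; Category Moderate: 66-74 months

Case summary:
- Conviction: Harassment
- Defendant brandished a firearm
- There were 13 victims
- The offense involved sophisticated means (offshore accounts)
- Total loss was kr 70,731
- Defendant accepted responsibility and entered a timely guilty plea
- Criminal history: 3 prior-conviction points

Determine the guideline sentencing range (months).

Base offense level for harassment: 5.
A1 applies: 5 + 4 = 9.
A2 applies: 9 + 2 = 11.
A3 applies (level before this adjustment is 11 ≥ 11, so +5): 11 + 5 = 16.
A4 applies: 16 − 3 = 13.
A5 applies (level before this adjustment is 13 ≥ 5, so +4): 13 + 4 = 17.
Level 17 exceeds the maximum of 16; capped at 16.
Final offense level: 16.
Criminal history: 3 prior points → Category Minimal (0-6).
Level 16 falls in the 16 band.
Grid: Level 16 × Category Minimal = 52-62 months.

52-62 months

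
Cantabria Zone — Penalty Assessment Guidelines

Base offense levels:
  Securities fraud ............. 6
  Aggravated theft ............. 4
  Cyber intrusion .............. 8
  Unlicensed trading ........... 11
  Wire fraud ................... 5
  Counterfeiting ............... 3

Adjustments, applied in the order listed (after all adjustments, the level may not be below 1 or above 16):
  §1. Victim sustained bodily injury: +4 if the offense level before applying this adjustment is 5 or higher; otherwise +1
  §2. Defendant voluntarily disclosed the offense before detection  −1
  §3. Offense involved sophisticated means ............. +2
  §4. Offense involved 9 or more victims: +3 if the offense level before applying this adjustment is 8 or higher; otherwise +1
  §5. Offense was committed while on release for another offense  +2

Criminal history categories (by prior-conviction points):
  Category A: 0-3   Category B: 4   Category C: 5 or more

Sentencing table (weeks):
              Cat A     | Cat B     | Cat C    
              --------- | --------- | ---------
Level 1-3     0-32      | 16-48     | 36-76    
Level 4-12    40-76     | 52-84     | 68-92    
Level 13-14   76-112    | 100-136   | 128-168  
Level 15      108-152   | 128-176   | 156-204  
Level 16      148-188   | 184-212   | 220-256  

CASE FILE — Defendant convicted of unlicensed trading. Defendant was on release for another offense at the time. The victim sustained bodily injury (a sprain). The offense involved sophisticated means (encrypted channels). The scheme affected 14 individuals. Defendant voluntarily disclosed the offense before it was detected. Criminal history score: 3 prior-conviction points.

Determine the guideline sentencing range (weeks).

Base offense level for unlicensed trading: 11.
§1 applies (level before this adjustment is 11 ≥ 5, so +4): 11 + 4 = 15.
§2 applies: 15 − 1 = 14.
§3 applies: 14 + 2 = 16.
§4 applies (level before this adjustment is 16 ≥ 8, so +3): 16 + 3 = 19.
§5 applies: 19 + 2 = 21.
Level 21 exceeds the maximum of 16; capped at 16.
Final offense level: 16.
Criminal history: 3 prior points → Category A (0-3).
Level 16 falls in the 16 band.
Grid: Level 16 × Category A = 148-188 weeks.

148-188 weeks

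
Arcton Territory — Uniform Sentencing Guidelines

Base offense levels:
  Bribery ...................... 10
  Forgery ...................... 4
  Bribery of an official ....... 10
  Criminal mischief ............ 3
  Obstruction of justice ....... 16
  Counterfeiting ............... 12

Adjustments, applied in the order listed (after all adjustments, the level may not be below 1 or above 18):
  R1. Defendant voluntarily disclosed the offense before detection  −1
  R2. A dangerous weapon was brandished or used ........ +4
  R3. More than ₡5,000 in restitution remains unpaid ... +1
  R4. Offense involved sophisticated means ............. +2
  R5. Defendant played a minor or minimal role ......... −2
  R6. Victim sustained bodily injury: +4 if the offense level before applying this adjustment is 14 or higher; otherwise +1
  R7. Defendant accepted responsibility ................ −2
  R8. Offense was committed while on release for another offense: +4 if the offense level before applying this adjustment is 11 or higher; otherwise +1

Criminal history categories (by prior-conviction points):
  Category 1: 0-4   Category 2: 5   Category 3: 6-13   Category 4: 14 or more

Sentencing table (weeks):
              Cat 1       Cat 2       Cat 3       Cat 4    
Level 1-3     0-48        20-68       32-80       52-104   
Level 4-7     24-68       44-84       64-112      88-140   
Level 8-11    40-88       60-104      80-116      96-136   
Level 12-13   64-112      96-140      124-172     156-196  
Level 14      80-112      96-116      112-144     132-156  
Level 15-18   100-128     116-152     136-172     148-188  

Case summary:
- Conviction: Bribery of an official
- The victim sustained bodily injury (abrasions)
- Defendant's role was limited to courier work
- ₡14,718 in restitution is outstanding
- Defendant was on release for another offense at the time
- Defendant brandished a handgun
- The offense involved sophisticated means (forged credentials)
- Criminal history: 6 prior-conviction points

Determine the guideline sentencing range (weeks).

136-172 weeks

Base offense level for bribery of an official: 10.
R1 does not apply.
R2 applies: 10 + 4 = 14.
R3 applies: 14 + 1 = 15.
R4 applies: 15 + 2 = 17.
R5 applies: 17 − 2 = 15.
R6 applies (level before this adjustment is 15 ≥ 14, so +4): 15 + 4 = 19.
R7 does not apply.
R8 applies (level before this adjustment is 19 ≥ 11, so +4): 19 + 4 = 23.
Level 23 exceeds the maximum of 18; capped at 18.
Final offense level: 18.
Criminal history: 6 prior points → Category 3 (6-13).
Level 18 falls in the 15-18 band.
Grid: Level 15-18 × Category 3 = 136-172 weeks.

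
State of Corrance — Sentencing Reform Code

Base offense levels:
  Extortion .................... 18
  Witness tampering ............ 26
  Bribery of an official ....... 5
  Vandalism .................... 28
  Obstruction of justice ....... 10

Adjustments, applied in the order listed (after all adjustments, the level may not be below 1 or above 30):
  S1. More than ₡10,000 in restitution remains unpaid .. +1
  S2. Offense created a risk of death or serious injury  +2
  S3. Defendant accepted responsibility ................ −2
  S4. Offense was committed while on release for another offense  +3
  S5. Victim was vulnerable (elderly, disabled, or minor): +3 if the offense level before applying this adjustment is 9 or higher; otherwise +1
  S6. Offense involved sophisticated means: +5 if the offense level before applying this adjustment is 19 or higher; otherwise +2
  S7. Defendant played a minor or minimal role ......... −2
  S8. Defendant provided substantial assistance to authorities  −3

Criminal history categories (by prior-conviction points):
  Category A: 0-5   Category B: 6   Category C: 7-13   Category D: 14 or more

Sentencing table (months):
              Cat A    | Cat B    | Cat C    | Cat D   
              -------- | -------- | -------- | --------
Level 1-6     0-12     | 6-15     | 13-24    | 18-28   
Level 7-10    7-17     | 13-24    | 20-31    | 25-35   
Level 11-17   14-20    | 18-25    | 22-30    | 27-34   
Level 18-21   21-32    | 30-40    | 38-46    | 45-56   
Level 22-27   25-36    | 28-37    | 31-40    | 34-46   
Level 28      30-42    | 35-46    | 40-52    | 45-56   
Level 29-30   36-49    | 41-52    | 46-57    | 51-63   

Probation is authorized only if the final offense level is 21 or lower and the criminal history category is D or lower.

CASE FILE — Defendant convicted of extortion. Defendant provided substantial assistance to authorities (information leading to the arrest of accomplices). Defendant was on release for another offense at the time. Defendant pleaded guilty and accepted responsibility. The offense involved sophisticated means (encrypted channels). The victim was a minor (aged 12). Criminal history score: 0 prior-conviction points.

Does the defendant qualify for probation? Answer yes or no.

No

Base offense level for extortion: 18.
S1 does not apply.
S2 does not apply.
S3 applies: 18 − 2 = 16.
S4 applies: 16 + 3 = 19.
S5 applies (level before this adjustment is 19 ≥ 9, so +3): 19 + 3 = 22.
S6 applies (level before this adjustment is 22 ≥ 19, so +5): 22 + 5 = 27.
S8 applies: 27 − 3 = 24.
Final offense level: 24.
Criminal history: 0 prior points → Category A (0-5).
Level 24 falls in the 22-27 band.
Grid: Level 22-27 × Category A = 25-36 months.
Probation check: level 24 > 21 and category A ≤ D → not eligible.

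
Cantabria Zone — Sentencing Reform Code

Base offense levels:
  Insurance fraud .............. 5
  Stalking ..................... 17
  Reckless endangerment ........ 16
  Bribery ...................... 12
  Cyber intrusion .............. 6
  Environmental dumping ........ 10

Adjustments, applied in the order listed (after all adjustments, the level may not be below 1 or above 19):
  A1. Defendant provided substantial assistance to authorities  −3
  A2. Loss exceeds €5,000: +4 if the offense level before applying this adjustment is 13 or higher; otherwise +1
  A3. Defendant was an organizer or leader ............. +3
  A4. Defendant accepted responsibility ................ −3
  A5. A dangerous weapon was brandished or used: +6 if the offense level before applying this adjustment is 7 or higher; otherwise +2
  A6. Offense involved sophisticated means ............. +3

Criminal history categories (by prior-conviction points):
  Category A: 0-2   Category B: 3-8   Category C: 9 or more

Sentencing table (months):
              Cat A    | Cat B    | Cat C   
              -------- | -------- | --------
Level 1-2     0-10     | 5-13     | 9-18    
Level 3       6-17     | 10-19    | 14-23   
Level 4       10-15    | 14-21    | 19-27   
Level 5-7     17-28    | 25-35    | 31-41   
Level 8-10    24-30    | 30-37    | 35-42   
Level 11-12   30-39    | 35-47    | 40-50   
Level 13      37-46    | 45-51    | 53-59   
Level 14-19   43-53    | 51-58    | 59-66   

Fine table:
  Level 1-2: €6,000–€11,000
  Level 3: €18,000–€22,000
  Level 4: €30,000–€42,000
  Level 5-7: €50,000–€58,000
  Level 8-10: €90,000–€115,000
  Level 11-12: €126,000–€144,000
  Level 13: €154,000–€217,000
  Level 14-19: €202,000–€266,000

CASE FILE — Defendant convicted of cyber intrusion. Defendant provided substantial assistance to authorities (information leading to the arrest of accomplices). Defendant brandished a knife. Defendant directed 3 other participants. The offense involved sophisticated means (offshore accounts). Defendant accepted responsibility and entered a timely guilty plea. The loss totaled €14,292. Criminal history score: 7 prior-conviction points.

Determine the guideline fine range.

€90,000–€115,000

Base offense level for cyber intrusion: 6.
A1 applies: 6 − 3 = 3.
A2 applies (level before this adjustment is 3 < 13, so +1): 3 + 1 = 4.
A3 applies: 4 + 3 = 7.
A4 applies: 7 − 3 = 4.
A5 applies (level before this adjustment is 4 < 7, so +2): 4 + 2 = 6.
A6 applies: 6 + 3 = 9.
Final offense level: 9.
Level 9 falls in the 8-10 band.
Fine table: Level 8-10 → €90,000–€115,000.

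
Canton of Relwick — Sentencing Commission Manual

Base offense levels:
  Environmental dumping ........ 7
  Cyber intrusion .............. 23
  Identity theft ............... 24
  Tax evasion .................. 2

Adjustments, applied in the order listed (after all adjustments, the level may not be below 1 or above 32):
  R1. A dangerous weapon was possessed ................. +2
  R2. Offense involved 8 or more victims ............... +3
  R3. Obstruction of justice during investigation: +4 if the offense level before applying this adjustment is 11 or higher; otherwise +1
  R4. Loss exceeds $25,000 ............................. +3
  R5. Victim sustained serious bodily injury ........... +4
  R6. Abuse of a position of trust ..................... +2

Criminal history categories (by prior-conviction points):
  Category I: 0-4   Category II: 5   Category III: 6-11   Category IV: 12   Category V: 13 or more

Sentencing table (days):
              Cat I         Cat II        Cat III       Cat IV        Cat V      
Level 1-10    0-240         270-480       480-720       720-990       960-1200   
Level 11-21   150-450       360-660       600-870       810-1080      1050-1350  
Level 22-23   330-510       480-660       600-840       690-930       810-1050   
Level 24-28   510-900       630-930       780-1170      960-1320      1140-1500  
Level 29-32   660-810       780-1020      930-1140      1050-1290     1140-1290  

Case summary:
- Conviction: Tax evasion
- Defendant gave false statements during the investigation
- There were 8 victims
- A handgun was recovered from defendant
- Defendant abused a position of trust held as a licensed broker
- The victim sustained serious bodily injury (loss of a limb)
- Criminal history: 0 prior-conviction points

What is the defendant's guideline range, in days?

150-450 days

Base offense level for tax evasion: 2.
R1 applies: 2 + 2 = 4.
R2 applies: 4 + 3 = 7.
R3 applies (level before this adjustment is 7 < 11, so +1): 7 + 1 = 8.
R5 applies: 8 + 4 = 12.
R6 applies: 12 + 2 = 14.
Final offense level: 14.
Criminal history: 0 prior points → Category I (0-4).
Level 14 falls in the 11-21 band.
Grid: Level 11-21 × Category I = 150-450 days.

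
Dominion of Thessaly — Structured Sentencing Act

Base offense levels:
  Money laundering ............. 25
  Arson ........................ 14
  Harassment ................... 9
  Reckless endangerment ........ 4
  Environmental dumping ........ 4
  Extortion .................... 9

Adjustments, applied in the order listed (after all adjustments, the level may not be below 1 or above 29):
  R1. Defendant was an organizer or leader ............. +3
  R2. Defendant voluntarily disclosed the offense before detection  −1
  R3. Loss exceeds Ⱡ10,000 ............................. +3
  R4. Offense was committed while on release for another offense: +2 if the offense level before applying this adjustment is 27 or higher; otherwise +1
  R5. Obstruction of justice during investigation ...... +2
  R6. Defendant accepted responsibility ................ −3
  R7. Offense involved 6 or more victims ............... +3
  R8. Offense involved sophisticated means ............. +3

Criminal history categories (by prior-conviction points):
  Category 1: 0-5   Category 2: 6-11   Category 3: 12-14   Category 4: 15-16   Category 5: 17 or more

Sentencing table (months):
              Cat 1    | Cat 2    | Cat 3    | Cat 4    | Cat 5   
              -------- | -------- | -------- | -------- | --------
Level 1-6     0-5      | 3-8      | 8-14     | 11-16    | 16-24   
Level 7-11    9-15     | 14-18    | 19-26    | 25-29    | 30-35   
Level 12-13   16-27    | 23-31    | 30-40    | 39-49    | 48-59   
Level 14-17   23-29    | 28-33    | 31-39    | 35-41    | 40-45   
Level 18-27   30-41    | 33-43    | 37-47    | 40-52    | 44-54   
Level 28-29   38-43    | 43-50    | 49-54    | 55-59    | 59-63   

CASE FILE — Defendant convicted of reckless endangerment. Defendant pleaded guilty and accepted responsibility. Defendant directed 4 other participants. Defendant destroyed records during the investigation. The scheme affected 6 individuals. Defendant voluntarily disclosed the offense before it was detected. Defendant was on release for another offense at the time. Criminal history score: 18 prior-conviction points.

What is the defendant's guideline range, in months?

30-35 months

Base offense level for reckless endangerment: 4.
R1 applies: 4 + 3 = 7.
R2 applies: 7 − 1 = 6.
R3 does not apply.
R4 applies (level before this adjustment is 6 < 27, so +1): 6 + 1 = 7.
R5 applies: 7 + 2 = 9.
R6 applies: 9 − 3 = 6.
R7 applies: 6 + 3 = 9.
R8 does not apply.
Final offense level: 9.
Criminal history: 18 prior points → Category 5 (17+).
Level 9 falls in the 7-11 band.
Grid: Level 7-11 × Category 5 = 30-35 months.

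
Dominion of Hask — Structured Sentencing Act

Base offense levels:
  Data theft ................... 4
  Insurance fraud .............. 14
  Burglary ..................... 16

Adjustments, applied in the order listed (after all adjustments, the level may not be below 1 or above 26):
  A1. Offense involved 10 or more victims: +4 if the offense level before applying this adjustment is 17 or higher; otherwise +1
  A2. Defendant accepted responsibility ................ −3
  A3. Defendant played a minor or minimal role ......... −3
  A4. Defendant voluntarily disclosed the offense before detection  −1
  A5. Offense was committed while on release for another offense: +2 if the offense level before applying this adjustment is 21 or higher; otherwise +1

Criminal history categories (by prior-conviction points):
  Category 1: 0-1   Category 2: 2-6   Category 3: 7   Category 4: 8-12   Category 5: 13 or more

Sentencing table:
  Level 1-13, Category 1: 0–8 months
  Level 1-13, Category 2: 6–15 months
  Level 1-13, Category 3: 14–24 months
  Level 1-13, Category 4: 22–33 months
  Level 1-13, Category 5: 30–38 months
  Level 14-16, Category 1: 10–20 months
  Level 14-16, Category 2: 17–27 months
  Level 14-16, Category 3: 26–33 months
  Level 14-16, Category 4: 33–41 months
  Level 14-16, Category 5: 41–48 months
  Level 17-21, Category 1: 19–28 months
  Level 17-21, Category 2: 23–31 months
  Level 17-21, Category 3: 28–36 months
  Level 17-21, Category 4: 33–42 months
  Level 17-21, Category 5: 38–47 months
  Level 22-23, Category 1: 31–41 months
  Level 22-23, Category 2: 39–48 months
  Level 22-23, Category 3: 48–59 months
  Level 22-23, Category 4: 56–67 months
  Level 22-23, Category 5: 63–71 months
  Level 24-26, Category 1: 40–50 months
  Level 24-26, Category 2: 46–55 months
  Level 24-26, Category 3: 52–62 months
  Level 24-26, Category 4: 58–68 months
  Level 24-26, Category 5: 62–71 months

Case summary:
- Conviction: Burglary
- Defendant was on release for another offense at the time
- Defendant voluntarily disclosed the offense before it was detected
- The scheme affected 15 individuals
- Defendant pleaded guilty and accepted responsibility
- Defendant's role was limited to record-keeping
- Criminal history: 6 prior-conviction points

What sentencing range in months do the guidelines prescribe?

Base offense level for burglary: 16.
A1 applies (level before this adjustment is 16 < 17, so +1): 16 + 1 = 17.
A2 applies: 17 − 3 = 14.
A3 applies: 14 − 3 = 11.
A4 applies: 11 − 1 = 10.
A5 applies (level before this adjustment is 10 < 21, so +1): 10 + 1 = 11.
Final offense level: 11.
Criminal history: 6 prior points → Category 2 (2-6).
Level 11 falls in the 1-13 band.
Grid: Level 1-13 × Category 2 = 6-15 months.

6-15 months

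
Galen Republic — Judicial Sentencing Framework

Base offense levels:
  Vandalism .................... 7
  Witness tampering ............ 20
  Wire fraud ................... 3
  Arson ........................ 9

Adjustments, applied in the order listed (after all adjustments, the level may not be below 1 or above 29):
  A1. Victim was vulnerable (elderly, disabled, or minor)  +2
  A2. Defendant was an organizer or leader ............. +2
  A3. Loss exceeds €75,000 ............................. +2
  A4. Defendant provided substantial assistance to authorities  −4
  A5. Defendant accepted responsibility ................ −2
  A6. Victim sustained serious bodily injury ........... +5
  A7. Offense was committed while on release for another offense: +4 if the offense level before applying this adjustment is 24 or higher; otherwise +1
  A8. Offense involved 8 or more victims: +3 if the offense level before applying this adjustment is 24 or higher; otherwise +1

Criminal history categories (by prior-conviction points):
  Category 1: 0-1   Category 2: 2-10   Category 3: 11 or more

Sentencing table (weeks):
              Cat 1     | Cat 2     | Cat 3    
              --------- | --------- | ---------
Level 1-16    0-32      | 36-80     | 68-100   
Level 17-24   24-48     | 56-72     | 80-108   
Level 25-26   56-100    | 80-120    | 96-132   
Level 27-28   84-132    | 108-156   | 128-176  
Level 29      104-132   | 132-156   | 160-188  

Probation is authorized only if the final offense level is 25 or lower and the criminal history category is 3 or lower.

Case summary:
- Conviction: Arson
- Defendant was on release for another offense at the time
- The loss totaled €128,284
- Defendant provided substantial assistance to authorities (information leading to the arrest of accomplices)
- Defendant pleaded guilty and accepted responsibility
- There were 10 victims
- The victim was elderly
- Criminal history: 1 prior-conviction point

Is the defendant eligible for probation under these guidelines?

Yes

Base offense level for arson: 9.
A1 applies: 9 + 2 = 11.
A3 applies: 11 + 2 = 13.
A4 applies: 13 − 4 = 9.
A5 applies: 9 − 2 = 7.
A7 applies (level before this adjustment is 7 < 24, so +1): 7 + 1 = 8.
A8 applies (level before this adjustment is 8 < 24, so +1): 8 + 1 = 9.
Final offense level: 9.
Criminal history: 1 prior point → Category 1 (0-1).
Level 9 falls in the 1-16 band.
Grid: Level 1-16 × Category 1 = 0-32 weeks.
Probation check: level 9 ≤ 25 and category 1 ≤ 3 → eligible.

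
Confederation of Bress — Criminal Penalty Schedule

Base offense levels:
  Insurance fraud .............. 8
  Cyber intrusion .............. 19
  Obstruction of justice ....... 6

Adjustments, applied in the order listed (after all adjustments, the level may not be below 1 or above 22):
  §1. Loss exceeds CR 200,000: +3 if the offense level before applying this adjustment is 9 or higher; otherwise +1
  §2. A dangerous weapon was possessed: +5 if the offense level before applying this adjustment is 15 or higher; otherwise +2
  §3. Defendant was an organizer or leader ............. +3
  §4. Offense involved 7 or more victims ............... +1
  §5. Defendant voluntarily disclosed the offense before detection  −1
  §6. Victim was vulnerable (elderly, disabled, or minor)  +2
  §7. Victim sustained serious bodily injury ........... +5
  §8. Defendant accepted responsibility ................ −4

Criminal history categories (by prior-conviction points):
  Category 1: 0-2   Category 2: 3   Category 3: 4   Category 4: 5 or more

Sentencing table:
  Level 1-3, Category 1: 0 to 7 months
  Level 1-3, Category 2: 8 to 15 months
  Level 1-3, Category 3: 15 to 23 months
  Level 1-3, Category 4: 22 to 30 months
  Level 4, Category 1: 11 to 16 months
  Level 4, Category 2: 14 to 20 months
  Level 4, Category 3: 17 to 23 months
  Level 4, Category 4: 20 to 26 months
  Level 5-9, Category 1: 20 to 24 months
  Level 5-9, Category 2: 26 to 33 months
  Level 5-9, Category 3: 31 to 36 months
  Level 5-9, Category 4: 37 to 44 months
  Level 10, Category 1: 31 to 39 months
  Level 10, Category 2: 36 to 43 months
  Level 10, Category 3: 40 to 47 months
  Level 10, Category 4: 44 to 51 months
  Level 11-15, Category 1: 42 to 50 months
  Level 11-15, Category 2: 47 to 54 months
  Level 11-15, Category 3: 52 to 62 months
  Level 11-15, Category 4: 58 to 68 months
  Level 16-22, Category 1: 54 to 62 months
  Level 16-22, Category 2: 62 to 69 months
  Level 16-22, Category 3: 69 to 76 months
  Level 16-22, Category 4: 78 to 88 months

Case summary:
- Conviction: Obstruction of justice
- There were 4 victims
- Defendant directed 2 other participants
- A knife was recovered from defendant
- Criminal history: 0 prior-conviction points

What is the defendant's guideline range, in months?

42-50 months

Base offense level for obstruction of justice: 6.
§1 does not apply.
§2 applies (level before this adjustment is 6 < 15, so +2): 6 + 2 = 8.
§3 applies: 8 + 3 = 11.
§4 does not apply.
§7 does not apply.
§8 does not apply.
Final offense level: 11.
Criminal history: 0 prior points → Category 1 (0-2).
Level 11 falls in the 11-15 band.
Grid: Level 11-15 × Category 1 = 42-50 months.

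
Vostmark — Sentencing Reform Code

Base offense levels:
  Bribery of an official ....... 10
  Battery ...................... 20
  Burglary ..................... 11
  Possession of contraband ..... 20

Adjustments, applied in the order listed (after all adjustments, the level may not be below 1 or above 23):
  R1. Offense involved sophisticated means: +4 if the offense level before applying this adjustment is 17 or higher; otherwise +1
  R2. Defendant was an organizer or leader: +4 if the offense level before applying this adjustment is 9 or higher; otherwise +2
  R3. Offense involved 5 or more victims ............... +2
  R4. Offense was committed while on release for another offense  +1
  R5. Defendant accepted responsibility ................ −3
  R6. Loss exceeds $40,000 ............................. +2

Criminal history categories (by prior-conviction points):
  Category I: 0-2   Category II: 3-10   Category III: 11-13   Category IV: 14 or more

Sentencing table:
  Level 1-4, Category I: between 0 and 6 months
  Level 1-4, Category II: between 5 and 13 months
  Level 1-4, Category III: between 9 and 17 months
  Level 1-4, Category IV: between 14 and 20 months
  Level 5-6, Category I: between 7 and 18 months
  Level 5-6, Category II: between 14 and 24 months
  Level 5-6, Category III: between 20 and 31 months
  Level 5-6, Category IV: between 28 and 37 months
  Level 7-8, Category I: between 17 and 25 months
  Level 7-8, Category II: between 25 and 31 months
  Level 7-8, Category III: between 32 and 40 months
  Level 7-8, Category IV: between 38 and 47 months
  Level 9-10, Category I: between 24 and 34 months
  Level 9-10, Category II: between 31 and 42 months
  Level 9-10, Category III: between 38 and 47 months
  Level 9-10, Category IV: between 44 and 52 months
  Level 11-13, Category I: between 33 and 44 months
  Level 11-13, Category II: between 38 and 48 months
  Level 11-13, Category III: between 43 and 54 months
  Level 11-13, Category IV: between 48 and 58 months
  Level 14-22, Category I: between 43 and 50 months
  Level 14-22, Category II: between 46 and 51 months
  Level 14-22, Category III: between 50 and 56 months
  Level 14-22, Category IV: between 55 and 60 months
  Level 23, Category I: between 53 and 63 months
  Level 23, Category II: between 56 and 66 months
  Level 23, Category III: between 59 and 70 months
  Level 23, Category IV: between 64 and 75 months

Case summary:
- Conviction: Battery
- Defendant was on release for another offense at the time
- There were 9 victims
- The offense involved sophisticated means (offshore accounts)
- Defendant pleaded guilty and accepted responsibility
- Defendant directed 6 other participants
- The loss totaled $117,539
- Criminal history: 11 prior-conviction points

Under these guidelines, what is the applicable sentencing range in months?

59-70 months

Base offense level for battery: 20.
R1 applies (level before this adjustment is 20 ≥ 17, so +4): 20 + 4 = 24.
R2 applies (level before this adjustment is 24 ≥ 9, so +4): 24 + 4 = 28.
R3 applies: 28 + 2 = 30.
R4 applies: 30 + 1 = 31.
R5 applies: 31 − 3 = 28.
R6 applies: 28 + 2 = 30.
Level 30 exceeds the maximum of 23; capped at 23.
Final offense level: 23.
Criminal history: 11 prior points → Category III (11-13).
Level 23 falls in the 23 band.
Grid: Level 23 × Category III = 59-70 months.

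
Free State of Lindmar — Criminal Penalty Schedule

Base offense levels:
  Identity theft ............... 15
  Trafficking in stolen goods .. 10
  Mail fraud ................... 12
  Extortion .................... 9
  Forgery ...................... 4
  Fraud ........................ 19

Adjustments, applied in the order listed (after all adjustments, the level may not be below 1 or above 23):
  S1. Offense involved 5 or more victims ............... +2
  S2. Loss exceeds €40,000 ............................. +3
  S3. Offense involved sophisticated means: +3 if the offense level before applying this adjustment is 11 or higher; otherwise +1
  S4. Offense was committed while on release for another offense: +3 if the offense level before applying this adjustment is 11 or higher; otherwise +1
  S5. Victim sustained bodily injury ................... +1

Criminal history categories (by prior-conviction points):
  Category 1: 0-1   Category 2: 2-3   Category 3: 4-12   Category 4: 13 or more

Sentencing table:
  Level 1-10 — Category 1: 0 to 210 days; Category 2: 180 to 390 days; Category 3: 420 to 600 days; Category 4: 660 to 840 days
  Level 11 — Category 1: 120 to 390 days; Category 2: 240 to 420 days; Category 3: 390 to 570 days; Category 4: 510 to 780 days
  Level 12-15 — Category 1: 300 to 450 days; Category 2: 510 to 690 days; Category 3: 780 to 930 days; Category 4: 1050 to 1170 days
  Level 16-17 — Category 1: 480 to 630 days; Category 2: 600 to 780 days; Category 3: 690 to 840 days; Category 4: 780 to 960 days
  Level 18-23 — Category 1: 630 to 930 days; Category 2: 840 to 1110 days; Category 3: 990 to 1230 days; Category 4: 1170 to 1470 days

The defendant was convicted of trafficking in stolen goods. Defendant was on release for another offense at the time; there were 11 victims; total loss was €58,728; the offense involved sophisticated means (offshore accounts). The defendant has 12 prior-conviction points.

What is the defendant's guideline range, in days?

Base offense level for trafficking in stolen goods: 10.
S1 applies: 10 + 2 = 12.
S2 applies: 12 + 3 = 15.
S3 applies (level before this adjustment is 15 ≥ 11, so +3): 15 + 3 = 18.
S4 applies (level before this adjustment is 18 ≥ 11, so +3): 18 + 3 = 21.
Final offense level: 21.
Criminal history: 12 prior points → Category 3 (4-12).
Level 21 falls in the 18-23 band.
Grid: Level 18-23 × Category 3 = 990-1230 days.

990-1230 days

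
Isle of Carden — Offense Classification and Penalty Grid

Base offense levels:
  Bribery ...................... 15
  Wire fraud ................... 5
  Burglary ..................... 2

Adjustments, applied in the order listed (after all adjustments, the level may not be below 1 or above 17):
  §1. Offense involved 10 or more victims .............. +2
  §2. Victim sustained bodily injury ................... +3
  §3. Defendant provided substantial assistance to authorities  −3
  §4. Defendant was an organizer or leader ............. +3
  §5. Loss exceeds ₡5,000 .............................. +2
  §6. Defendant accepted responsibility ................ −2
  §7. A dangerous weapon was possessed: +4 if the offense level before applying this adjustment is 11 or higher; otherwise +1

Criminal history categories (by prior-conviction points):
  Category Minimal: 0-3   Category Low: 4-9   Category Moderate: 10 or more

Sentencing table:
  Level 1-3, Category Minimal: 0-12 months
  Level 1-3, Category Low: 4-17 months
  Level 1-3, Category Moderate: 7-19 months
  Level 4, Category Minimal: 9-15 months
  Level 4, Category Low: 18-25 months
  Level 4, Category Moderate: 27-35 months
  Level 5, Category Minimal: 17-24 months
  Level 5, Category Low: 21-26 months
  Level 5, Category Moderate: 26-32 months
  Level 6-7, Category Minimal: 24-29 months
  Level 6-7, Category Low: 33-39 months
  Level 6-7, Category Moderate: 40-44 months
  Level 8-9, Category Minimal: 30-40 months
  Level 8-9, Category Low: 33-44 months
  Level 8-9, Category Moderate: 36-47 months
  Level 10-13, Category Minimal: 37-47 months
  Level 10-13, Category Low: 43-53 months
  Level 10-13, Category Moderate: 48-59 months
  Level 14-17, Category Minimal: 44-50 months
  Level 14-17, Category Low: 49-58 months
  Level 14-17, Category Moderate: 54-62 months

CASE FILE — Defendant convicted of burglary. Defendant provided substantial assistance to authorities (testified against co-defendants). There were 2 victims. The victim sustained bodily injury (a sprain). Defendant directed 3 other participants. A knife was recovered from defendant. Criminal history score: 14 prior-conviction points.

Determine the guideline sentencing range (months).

Base offense level for burglary: 2.
§2 applies: 2 + 3 = 5.
§3 applies: 5 − 3 = 2.
§4 applies: 2 + 3 = 5.
§5 does not apply.
§6 does not apply.
§7 applies (level before this adjustment is 5 < 11, so +1): 5 + 1 = 6.
Final offense level: 6.
Criminal history: 14 prior points → Category Moderate (10+).
Level 6 falls in the 6-7 band.
Grid: Level 6-7 × Category Moderate = 40-44 months.

40-44 months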